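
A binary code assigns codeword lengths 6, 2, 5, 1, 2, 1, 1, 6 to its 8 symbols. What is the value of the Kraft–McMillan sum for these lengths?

2.0625

With common denominator 2^6 = 64: Σ 2^(−ℓᵢ) = 1/64 + 16/64 + 2/64 + 32/64 + 16/64 + 32/64 + 32/64 + 1/64 = 132/64 = 2.0625.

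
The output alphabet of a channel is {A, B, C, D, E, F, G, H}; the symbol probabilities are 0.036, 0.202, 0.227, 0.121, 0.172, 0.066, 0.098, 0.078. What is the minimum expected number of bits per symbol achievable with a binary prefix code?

2.849 bits/symbol

Repeatedly combine the two least-probable nodes; the expected code length is the sum of the merged weights.
merge 9/250 + 33/500 → 51/500
merge 39/500 + 49/500 → 22/125
merge 51/500 + 121/1000 → 223/1000
merge 43/250 + 22/125 → 87/250
merge 101/500 + 223/1000 → 17/40
merge 227/1000 + 87/250 → 23/40
merge 17/40 + 23/40 → 1
L = 51/500 + 22/125 + 223/1000 + 87/250 + 17/40 + 23/40 + 1 = 2849/1000 = 2.849 bits/symbol.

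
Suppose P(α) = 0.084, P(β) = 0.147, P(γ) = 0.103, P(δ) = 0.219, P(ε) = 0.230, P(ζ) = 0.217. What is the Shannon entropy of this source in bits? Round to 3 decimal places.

2.490 bits

H = −Σ pᵢ log₂ pᵢ.
−0.084·log₂(0.084) = 0.3002
−0.147·log₂(0.147) = 0.4066
−0.103·log₂(0.103) = 0.3378
−0.219·log₂(0.219) = 0.4798
−0.230·log₂(0.230) = 0.4877
−0.217·log₂(0.217) = 0.4783
Sum ≈ 2.4904 → 2.490 bits.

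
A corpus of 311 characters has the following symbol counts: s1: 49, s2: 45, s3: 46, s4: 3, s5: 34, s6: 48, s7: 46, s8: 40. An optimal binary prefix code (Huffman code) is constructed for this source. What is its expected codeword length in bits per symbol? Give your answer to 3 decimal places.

Probabilities are the counts divided by 311.
Repeatedly combine the two least-probable nodes; the expected code length is the sum of the merged weights.
merge 3/311 + 34/311 → 37/311
merge 37/311 + 40/311 → 77/311
merge 45/311 + 46/311 → 91/311
merge 46/311 + 48/311 → 94/311
merge 49/311 + 77/311 → 126/311
merge 91/311 + 94/311 → 185/311
merge 126/311 + 185/311 → 1
L = 37/311 + 77/311 + 91/311 + 94/311 + 126/311 + 185/311 + 1 = 921/311 ≈ 2.961 bits/symbol.

2.961 bits/symbol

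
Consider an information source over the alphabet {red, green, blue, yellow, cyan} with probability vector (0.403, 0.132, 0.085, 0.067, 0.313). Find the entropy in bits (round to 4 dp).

2.0021 bits

H = −Σ pᵢ log₂ pᵢ.
−0.403·log₂(0.403) = 0.5284
−0.132·log₂(0.132) = 0.3856
−0.085·log₂(0.085) = 0.3023
−0.067·log₂(0.067) = 0.2613
−0.313·log₂(0.313) = 0.5245
Sum ≈ 2.0021 → 2.0021 bits.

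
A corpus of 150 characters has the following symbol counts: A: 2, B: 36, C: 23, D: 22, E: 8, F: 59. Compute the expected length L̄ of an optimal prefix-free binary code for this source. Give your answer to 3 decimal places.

Probabilities are the counts divided by 150.
Repeatedly combine the two least-probable nodes; the expected code length is the sum of the merged weights.
merge 1/75 + 4/75 → 1/15
merge 1/15 + 11/75 → 16/75
merge 23/150 + 16/75 → 11/30
merge 6/25 + 11/30 → 91/150
merge 59/150 + 91/150 → 1
L = 1/15 + 16/75 + 11/30 + 91/150 + 1 = 169/75 ≈ 2.253 bits/symbol.

2.253 bits/symbol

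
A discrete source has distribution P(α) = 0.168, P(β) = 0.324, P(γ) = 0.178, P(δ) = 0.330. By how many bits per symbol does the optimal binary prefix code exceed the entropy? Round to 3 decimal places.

Entropy H = −Σ p log₂ p ≈ 1.9302 bits.
Huffman merges: 21/125+89/500→173/500; 81/250+33/100→327/500; 173/500+327/500→1. L = 2 ≈ 2.0000.
L − H = 2.0000 − 1.9302 = 0.070 bits.

0.070 bits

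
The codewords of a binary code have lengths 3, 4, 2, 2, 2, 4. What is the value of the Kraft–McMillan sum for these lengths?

With common denominator 2^4 = 16: Σ 2^(−ℓᵢ) = 2/16 + 1/16 + 4/16 + 4/16 + 4/16 + 1/16 = 16/16 = 1.

1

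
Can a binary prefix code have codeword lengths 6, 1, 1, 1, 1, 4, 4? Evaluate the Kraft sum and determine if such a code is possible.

With common denominator 2^6 = 64: Σ 2^(−ℓᵢ) = 1/64 + 32/64 + 32/64 + 32/64 + 32/64 + 4/64 + 4/64 = 137/64 = 2.140625.
Kraft's inequality requires Σ ≤ 1; here Σ = 2.140625 > 1, so no such prefix code exists.

2.140625; no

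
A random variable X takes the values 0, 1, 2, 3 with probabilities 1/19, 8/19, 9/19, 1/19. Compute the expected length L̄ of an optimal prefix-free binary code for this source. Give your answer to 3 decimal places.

Repeatedly combine the two least-probable nodes; the expected code length is the sum of the merged weights.
merge 1/19 + 1/19 → 2/19
merge 2/19 + 8/19 → 10/19
merge 9/19 + 10/19 → 1
L = 2/19 + 10/19 + 1 = 31/19 ≈ 1.632 bits/symbol.

1.632 bits/symbol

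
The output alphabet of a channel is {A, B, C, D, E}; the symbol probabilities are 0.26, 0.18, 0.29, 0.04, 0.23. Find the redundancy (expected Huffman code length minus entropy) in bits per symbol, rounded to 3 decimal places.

0.078 bits

Entropy H = −Σ p log₂ p ≈ 2.1419 bits.
Huffman merges: 1/25+9/50→11/50; 11/50+23/100→9/20; 13/50+29/100→11/20; 9/20+11/20→1. L = 111/50 ≈ 2.2200.
L − H = 2.2200 − 2.1419 = 0.078 bits.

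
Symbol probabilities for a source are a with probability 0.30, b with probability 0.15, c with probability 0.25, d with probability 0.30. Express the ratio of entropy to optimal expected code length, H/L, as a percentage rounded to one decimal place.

97.6%

Entropy H = −Σ p log₂ p ≈ 1.9527 bits.
Huffman merges: 3/20+1/4→2/5; 3/10+3/10→3/5; 2/5+3/5→1. L = 2 ≈ 2.0000.
Efficiency = H/L = 1.9527/2.0000 = 97.6%.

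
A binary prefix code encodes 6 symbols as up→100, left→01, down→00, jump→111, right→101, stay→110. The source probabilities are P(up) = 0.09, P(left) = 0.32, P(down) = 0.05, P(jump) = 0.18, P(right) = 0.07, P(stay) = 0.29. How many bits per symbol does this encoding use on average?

L̄ = Σ pᵢ·ℓᵢ = 0.09·3 + 0.32·2 + 0.05·2 + 0.18·3 + 0.07·3 + 0.29·3 = 2.63 bits/symbol.

2.63 bits/symbol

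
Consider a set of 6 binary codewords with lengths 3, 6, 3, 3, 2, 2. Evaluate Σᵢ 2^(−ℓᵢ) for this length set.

0.890625

With common denominator 2^6 = 64: Σ 2^(−ℓᵢ) = 8/64 + 1/64 + 8/64 + 8/64 + 16/64 + 16/64 = 57/64 = 0.890625.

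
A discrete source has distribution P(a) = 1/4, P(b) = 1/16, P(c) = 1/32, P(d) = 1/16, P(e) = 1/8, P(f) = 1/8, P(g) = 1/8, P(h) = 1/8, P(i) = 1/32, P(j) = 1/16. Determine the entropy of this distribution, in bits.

3.0625 bits

Each probability is a power of 1/2, so log₂(1/p) is an integer.
H = Σ p·log₂(1/p) = 1/4·2 + 1/16·4 + 1/32·5 + 1/16·4 + 1/8·3 + 1/8·3 + 1/8·3 + 1/8·3 + 1/32·5 + 1/16·4 = 3.0625 bits.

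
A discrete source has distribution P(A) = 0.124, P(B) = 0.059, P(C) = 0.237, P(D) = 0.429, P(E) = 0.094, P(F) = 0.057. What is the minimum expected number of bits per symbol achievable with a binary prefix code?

Repeatedly combine the two least-probable nodes; the expected code length is the sum of the merged weights.
merge 57/1000 + 59/1000 → 29/250
merge 47/500 + 29/250 → 21/100
merge 31/250 + 21/100 → 167/500
merge 237/1000 + 167/500 → 571/1000
merge 429/1000 + 571/1000 → 1
L = 29/250 + 21/100 + 167/500 + 571/1000 + 1 = 2231/1000 = 2.231 bits/symbol.

2.231 bits/symbol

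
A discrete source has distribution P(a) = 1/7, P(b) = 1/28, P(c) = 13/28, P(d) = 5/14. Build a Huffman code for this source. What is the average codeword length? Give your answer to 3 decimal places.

Repeatedly combine the two least-probable nodes; the expected code length is the sum of the merged weights.
merge 1/28 + 1/7 → 5/28
merge 5/28 + 5/14 → 15/28
merge 13/28 + 15/28 → 1
L = 5/28 + 15/28 + 1 = 12/7 ≈ 1.714 bits/symbol.

1.714 bits/symbol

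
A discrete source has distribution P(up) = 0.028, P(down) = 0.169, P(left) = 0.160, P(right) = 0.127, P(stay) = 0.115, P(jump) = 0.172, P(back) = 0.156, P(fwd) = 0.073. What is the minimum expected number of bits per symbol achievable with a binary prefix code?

2.929 bits/symbol

Repeatedly combine the two least-probable nodes; the expected code length is the sum of the merged weights.
merge 7/250 + 73/1000 → 101/1000
merge 101/1000 + 23/200 → 27/125
merge 127/1000 + 39/250 → 283/1000
merge 4/25 + 169/1000 → 329/1000
merge 43/250 + 27/125 → 97/250
merge 283/1000 + 329/1000 → 153/250
merge 97/250 + 153/250 → 1
L = 101/1000 + 27/125 + 283/1000 + 329/1000 + 97/250 + 153/250 + 1 = 2929/1000 = 2.929 bits/symbol.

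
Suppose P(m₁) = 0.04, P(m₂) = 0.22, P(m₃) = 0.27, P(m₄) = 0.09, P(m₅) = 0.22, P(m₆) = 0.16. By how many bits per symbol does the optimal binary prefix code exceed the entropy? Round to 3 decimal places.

Entropy H = −Σ p log₂ p ≈ 2.3926 bits.
Huffman merges: 1/25+9/100→13/100; 13/100+4/25→29/100; 11/50+11/50→11/25; 27/100+29/100→14/25; 11/25+14/25→1. L = 121/50 ≈ 2.4200.
L − H = 2.4200 − 2.3926 = 0.027 bits.

0.027 bits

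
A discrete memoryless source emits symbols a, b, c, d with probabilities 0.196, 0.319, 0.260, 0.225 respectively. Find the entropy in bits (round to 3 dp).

H = −Σ pᵢ log₂ pᵢ.
−0.196·log₂(0.196) = 0.4608
−0.319·log₂(0.319) = 0.5258
−0.260·log₂(0.260) = 0.5053
−0.225·log₂(0.225) = 0.4842
Sum ≈ 1.9761 → 1.976 bits.

1.976 bits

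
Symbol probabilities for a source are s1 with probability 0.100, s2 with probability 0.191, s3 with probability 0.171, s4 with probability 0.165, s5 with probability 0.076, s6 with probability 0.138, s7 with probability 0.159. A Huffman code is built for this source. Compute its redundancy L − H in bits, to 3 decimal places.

Entropy H = −Σ p log₂ p ≈ 2.7516 bits.
Huffman merges: 19/250+1/10→22/125; 69/500+159/1000→297/1000; 33/200+171/1000→42/125; 22/125+191/1000→367/1000; 297/1000+42/125→633/1000; 367/1000+633/1000→1. L = 2809/1000 ≈ 2.8090.
L − H = 2.8090 − 2.7516 = 0.057 bits.

0.057 bits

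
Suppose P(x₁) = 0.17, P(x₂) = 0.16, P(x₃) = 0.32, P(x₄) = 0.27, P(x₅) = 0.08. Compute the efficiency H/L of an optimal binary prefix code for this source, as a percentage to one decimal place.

97.6%

Entropy H = −Σ p log₂ p ≈ 2.1852 bits.
Huffman merges: 2/25+4/25→6/25; 17/100+6/25→41/100; 27/100+8/25→59/100; 41/100+59/100→1. L = 56/25 ≈ 2.2400.
Efficiency = H/L = 2.1852/2.2400 = 97.6%.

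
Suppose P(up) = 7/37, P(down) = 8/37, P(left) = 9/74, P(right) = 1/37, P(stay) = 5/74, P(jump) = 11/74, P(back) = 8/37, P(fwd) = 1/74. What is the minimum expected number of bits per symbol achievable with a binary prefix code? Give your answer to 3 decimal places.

Repeatedly combine the two least-probable nodes; the expected code length is the sum of the merged weights.
merge 1/74 + 1/37 → 3/74
merge 3/74 + 5/74 → 4/37
merge 4/37 + 9/74 → 17/74
merge 11/74 + 7/37 → 25/74
merge 8/37 + 8/37 → 16/37
merge 17/74 + 25/74 → 21/37
merge 16/37 + 21/37 → 1
L = 3/74 + 4/37 + 17/74 + 25/74 + 16/37 + 21/37 + 1 = 201/74 ≈ 2.716 bits/symbol.

2.716 bits/symbol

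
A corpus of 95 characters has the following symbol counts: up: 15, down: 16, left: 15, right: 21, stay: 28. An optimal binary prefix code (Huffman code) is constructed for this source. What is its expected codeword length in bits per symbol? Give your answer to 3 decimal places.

Probabilities are the counts divided by 95.
Repeatedly combine the two least-probable nodes; the expected code length is the sum of the merged weights.
merge 3/19 + 3/19 → 6/19
merge 16/95 + 21/95 → 37/95
merge 28/95 + 6/19 → 58/95
merge 37/95 + 58/95 → 1
L = 6/19 + 37/95 + 58/95 + 1 = 44/19 ≈ 2.316 bits/symbol.

2.316 bits/symbol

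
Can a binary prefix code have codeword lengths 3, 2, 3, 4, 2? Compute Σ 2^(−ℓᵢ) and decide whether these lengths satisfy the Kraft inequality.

0.8125; yes

With common denominator 2^4 = 16: Σ 2^(−ℓᵢ) = 2/16 + 4/16 + 2/16 + 1/16 + 4/16 = 13/16 = 0.8125.
Kraft's inequality requires Σ ≤ 1; here Σ = 0.8125 ≤ 1, so such a prefix code exists.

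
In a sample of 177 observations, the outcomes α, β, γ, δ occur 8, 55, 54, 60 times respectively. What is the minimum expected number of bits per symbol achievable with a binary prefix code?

2 bits/symbol

Probabilities are the counts divided by 177.
Repeatedly combine the two least-probable nodes; the expected code length is the sum of the merged weights.
merge 8/177 + 18/59 → 62/177
merge 55/177 + 20/59 → 115/177
merge 62/177 + 115/177 → 1
L = 62/177 + 115/177 + 1 = 2 bits/symbol.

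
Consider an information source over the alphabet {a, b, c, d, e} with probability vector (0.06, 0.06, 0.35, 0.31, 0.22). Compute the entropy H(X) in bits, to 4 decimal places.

2.0215 bits

H = −Σ pᵢ log₂ pᵢ.
−0.06·log₂(0.06) = 0.2435
−0.06·log₂(0.06) = 0.2435
−0.35·log₂(0.35) = 0.5301
−0.31·log₂(0.31) = 0.5238
−0.22·log₂(0.22) = 0.4806
Sum ≈ 2.0215 → 2.0215 bits.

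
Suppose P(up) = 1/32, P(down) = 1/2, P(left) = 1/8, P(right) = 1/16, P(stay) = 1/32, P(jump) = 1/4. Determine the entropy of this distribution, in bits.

1.9375 bits

Each probability is a power of 1/2, so log₂(1/p) is an integer.
H = Σ p·log₂(1/p) = 1/32·5 + 1/2·1 + 1/8·3 + 1/16·4 + 1/32·5 + 1/4·2 = 1.9375 bits.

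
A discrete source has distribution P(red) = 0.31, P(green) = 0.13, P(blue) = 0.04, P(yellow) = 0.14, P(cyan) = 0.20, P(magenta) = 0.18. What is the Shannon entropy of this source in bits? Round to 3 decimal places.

2.399 bits

H = −Σ pᵢ log₂ pᵢ.
−0.31·log₂(0.31) = 0.5238
−0.13·log₂(0.13) = 0.3826
−0.04·log₂(0.04) = 0.1858
−0.14·log₂(0.14) = 0.3971
−0.20·log₂(0.20) = 0.4644
−0.18·log₂(0.18) = 0.4453
Sum ≈ 2.3990 → 2.399 bits.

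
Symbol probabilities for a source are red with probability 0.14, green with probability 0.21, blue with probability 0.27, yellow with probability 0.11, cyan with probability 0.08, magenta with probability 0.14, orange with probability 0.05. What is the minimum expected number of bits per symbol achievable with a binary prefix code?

2.65 bits/symbol

Repeatedly combine the two least-probable nodes; the expected code length is the sum of the merged weights.
merge 1/20 + 2/25 → 13/100
merge 11/100 + 13/100 → 6/25
merge 7/50 + 7/50 → 7/25
merge 21/100 + 6/25 → 9/20
merge 27/100 + 7/25 → 11/20
merge 9/20 + 11/20 → 1
L = 13/100 + 6/25 + 7/25 + 9/20 + 11/20 + 1 = 53/20 = 2.65 bits/symbol.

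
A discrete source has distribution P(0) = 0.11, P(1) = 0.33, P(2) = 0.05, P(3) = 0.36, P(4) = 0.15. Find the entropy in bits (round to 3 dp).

H = −Σ pᵢ log₂ pᵢ.
−0.11·log₂(0.11) = 0.3503
−0.33·log₂(0.33) = 0.5278
−0.05·log₂(0.05) = 0.2161
−0.36·log₂(0.36) = 0.5306
−0.15·log₂(0.15) = 0.4105
Sum ≈ 2.0354 → 2.035 bits.

2.035 bits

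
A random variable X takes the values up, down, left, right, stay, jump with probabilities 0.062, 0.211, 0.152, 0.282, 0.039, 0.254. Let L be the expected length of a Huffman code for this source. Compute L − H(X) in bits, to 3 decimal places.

Entropy H = −Σ p log₂ p ≈ 2.3352 bits.
Huffman merges: 39/1000+31/500→101/1000; 101/1000+19/125→253/1000; 211/1000+253/1000→58/125; 127/500+141/500→67/125; 58/125+67/125→1. L = 1177/500 ≈ 2.3540.
L − H = 2.3540 − 2.3352 = 0.019 bits.

0.019 bits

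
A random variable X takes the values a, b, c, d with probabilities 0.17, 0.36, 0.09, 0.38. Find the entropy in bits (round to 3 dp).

1.808 bits

H = −Σ pᵢ log₂ pᵢ.
−0.17·log₂(0.17) = 0.4346
−0.36·log₂(0.36) = 0.5306
−0.09·log₂(0.09) = 0.3127
−0.38·log₂(0.38) = 0.5305
Sum ≈ 1.8083 → 1.808 bits.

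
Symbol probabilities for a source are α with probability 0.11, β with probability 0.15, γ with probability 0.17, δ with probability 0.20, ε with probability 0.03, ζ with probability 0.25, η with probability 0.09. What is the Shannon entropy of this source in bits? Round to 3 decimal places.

H = −Σ pᵢ log₂ pᵢ.
−0.11·log₂(0.11) = 0.3503
−0.15·log₂(0.15) = 0.4105
−0.17·log₂(0.17) = 0.4346
−0.20·log₂(0.20) = 0.4644
−0.03·log₂(0.03) = 0.1518
−0.25·log₂(0.25) = 0.5000
−0.09·log₂(0.09) = 0.3127
Sum ≈ 2.6242 → 2.624 bits.

2.624 bits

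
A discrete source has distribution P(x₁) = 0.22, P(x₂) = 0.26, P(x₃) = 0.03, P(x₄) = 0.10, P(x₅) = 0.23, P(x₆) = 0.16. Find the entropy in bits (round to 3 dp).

H = −Σ pᵢ log₂ pᵢ.
−0.22·log₂(0.22) = 0.4806
−0.26·log₂(0.26) = 0.5053
−0.03·log₂(0.03) = 0.1518
−0.10·log₂(0.10) = 0.3322
−0.23·log₂(0.23) = 0.4877
−0.16·log₂(0.16) = 0.4230
Sum ≈ 2.3805 → 2.381 bits.

2.381 bits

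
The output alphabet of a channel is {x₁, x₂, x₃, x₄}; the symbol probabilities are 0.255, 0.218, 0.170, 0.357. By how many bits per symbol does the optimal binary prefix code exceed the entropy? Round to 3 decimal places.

Entropy H = −Σ p log₂ p ≈ 1.9469 bits.
Huffman merges: 17/100+109/500→97/250; 51/200+357/1000→153/250; 97/250+153/250→1. L = 2 ≈ 2.0000.
L − H = 2.0000 − 1.9469 = 0.053 bits.

0.053 bits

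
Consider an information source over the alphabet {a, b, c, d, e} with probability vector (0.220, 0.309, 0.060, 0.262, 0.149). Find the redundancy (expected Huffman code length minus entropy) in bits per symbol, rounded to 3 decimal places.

0.046 bits

Entropy H = −Σ p log₂ p ≈ 2.1632 bits.
Huffman merges: 3/50+149/1000→209/1000; 209/1000+11/50→429/1000; 131/500+309/1000→571/1000; 429/1000+571/1000→1. L = 2209/1000 ≈ 2.2090.
L − H = 2.2090 − 2.1632 = 0.046 bits.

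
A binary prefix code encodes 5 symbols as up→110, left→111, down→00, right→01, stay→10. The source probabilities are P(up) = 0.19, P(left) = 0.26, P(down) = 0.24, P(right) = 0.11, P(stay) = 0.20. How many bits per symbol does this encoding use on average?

L̄ = Σ pᵢ·ℓᵢ = 0.19·3 + 0.26·3 + 0.24·2 + 0.11·2 + 0.20·2 = 2.45 bits/symbol.

2.45 bits/symbol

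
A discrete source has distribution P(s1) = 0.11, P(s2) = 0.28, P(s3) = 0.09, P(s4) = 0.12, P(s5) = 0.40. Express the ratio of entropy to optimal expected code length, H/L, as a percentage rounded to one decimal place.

97.8%

Entropy H = −Σ p log₂ p ≈ 2.0730 bits.
Huffman merges: 9/100+11/100→1/5; 3/25+1/5→8/25; 7/25+8/25→3/5; 2/5+3/5→1. L = 53/25 ≈ 2.1200.
Efficiency = H/L = 2.0730/2.1200 = 97.8%.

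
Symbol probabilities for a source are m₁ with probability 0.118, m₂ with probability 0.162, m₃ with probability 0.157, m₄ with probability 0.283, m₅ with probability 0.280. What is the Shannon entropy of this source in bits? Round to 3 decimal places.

2.238 bits

H = −Σ pᵢ log₂ pᵢ.
−0.118·log₂(0.118) = 0.3638
−0.162·log₂(0.162) = 0.4254
−0.157·log₂(0.157) = 0.4194
−0.283·log₂(0.283) = 0.5154
−0.280·log₂(0.280) = 0.5142
Sum ≈ 2.2382 → 2.238 bits.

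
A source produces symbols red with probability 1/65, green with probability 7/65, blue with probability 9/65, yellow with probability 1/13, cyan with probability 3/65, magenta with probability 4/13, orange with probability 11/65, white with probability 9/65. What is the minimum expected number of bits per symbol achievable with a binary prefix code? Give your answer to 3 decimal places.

Repeatedly combine the two least-probable nodes; the expected code length is the sum of the merged weights.
merge 1/65 + 3/65 → 4/65
merge 4/65 + 1/13 → 9/65
merge 7/65 + 9/65 → 16/65
merge 9/65 + 9/65 → 18/65
merge 11/65 + 16/65 → 27/65
merge 18/65 + 4/13 → 38/65
merge 27/65 + 38/65 → 1
L = 4/65 + 9/65 + 16/65 + 18/65 + 27/65 + 38/65 + 1 = 177/65 ≈ 2.723 bits/symbol.

2.723 bits/symbol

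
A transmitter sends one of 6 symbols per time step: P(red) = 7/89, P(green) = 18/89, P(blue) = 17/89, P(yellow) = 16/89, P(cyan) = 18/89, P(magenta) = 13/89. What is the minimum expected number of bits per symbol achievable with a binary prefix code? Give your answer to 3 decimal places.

2.596 bits/symbol

Repeatedly combine the two least-probable nodes; the expected code length is the sum of the merged weights.
merge 7/89 + 13/89 → 20/89
merge 16/89 + 17/89 → 33/89
merge 18/89 + 18/89 → 36/89
merge 20/89 + 33/89 → 53/89
merge 36/89 + 53/89 → 1
L = 20/89 + 33/89 + 36/89 + 53/89 + 1 = 231/89 ≈ 2.596 bits/symbol.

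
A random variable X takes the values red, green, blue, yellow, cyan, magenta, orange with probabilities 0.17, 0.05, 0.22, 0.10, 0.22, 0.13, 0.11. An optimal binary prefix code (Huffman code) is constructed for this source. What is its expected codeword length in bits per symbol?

2.71 bits/symbol

Repeatedly combine the two least-probable nodes; the expected code length is the sum of the merged weights.
merge 1/20 + 1/10 → 3/20
merge 11/100 + 13/100 → 6/25
merge 3/20 + 17/100 → 8/25
merge 11/50 + 11/50 → 11/25
merge 6/25 + 8/25 → 14/25
merge 11/25 + 14/25 → 1
L = 3/20 + 6/25 + 8/25 + 11/25 + 14/25 + 1 = 271/100 = 2.71 bits/symbol.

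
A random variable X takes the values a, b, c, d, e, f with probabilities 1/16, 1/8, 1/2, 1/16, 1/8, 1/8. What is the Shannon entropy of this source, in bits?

2.125 bits

Each probability is a power of 1/2, so log₂(1/p) is an integer.
H = Σ p·log₂(1/p) = 1/16·4 + 1/8·3 + 1/2·1 + 1/16·4 + 1/8·3 + 1/8·3 = 2.125 bits.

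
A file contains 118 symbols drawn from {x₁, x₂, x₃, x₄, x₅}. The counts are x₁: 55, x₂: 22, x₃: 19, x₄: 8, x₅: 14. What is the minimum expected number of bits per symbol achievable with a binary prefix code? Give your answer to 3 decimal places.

Probabilities are the counts divided by 118.
Repeatedly combine the two least-probable nodes; the expected code length is the sum of the merged weights.
merge 4/59 + 7/59 → 11/59
merge 19/118 + 11/59 → 41/118
merge 11/59 + 41/118 → 63/118
merge 55/118 + 63/118 → 1
L = 11/59 + 41/118 + 63/118 + 1 = 122/59 ≈ 2.068 bits/symbol.

2.068 bits/symbol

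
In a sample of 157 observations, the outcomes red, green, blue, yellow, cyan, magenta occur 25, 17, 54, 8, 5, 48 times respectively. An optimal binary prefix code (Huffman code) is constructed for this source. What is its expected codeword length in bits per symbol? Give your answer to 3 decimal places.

Probabilities are the counts divided by 157.
Repeatedly combine the two least-probable nodes; the expected code length is the sum of the merged weights.
merge 5/157 + 8/157 → 13/157
merge 13/157 + 17/157 → 30/157
merge 25/157 + 30/157 → 55/157
merge 48/157 + 54/157 → 102/157
merge 55/157 + 102/157 → 1
L = 13/157 + 30/157 + 55/157 + 102/157 + 1 = 357/157 ≈ 2.274 bits/symbol.

2.274 bits/symbol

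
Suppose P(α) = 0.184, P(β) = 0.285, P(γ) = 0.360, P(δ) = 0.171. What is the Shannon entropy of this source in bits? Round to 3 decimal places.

1.932 bits

H = −Σ pᵢ log₂ pᵢ.
−0.184·log₂(0.184) = 0.4494
−0.285·log₂(0.285) = 0.5161
−0.360·log₂(0.360) = 0.5306
−0.171·log₂(0.171) = 0.4357
Sum ≈ 1.9318 → 1.932 bits.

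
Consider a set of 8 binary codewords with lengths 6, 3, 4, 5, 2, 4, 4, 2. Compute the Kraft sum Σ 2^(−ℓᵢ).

With common denominator 2^6 = 64: Σ 2^(−ℓᵢ) = 1/64 + 8/64 + 4/64 + 2/64 + 16/64 + 4/64 + 4/64 + 16/64 = 55/64 = 0.859375.

0.859375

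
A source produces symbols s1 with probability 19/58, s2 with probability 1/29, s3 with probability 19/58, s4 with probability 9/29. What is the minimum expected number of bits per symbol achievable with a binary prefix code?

Repeatedly combine the two least-probable nodes; the expected code length is the sum of the merged weights.
merge 1/29 + 9/29 → 10/29
merge 19/58 + 19/58 → 19/29
merge 10/29 + 19/29 → 1
L = 10/29 + 19/29 + 1 = 2 bits/symbol.

2 bits/symbol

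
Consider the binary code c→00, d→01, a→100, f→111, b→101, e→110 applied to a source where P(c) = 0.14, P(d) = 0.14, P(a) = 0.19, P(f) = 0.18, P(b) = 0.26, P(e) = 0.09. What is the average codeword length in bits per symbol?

L̄ = Σ pᵢ·ℓᵢ = 0.14·2 + 0.14·2 + 0.19·3 + 0.18·3 + 0.26·3 + 0.09·3 = 2.72 bits/symbol.

2.72 bits/symbol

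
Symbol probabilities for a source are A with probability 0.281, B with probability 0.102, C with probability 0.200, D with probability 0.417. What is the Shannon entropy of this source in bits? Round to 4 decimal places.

1.8411 bits

H = −Σ pᵢ log₂ pᵢ.
−0.281·log₂(0.281) = 0.5146
−0.102·log₂(0.102) = 0.3359
−0.200·log₂(0.200) = 0.4644
−0.417·log₂(0.417) = 0.5262
Sum ≈ 1.8411 → 1.8411 bits.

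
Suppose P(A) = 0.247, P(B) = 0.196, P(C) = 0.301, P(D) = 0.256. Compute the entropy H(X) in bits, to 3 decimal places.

H = −Σ pᵢ log₂ pᵢ.
−0.247·log₂(0.247) = 0.4983
−0.196·log₂(0.196) = 0.4608
−0.301·log₂(0.301) = 0.5214
−0.256·log₂(0.256) = 0.5032
Sum ≈ 1.9837 → 1.984 bits.

1.984 bits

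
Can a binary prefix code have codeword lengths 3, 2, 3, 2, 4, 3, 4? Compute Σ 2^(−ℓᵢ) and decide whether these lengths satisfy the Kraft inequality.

1; yes

With common denominator 2^4 = 16: Σ 2^(−ℓᵢ) = 2/16 + 4/16 + 2/16 + 4/16 + 1/16 + 2/16 + 1/16 = 16/16 = 1.
Kraft's inequality requires Σ ≤ 1; here Σ = 1 ≤ 1, so such a prefix code exists.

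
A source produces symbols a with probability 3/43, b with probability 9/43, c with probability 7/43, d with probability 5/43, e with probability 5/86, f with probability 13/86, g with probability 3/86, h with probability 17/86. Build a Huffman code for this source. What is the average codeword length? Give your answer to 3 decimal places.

Repeatedly combine the two least-probable nodes; the expected code length is the sum of the merged weights.
merge 3/86 + 5/86 → 4/43
merge 3/43 + 4/43 → 7/43
merge 5/43 + 13/86 → 23/86
merge 7/43 + 7/43 → 14/43
merge 17/86 + 9/43 → 35/86
merge 23/86 + 14/43 → 51/86
merge 35/86 + 51/86 → 1
L = 4/43 + 7/43 + 23/86 + 14/43 + 35/86 + 51/86 + 1 = 245/86 ≈ 2.849 bits/symbol.

2.849 bits/symbol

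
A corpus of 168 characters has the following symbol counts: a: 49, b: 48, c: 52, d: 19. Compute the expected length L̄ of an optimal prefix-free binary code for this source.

2 bits/symbol

Probabilities are the counts divided by 168.
Repeatedly combine the two least-probable nodes; the expected code length is the sum of the merged weights.
merge 19/168 + 2/7 → 67/168
merge 7/24 + 13/42 → 101/168
merge 67/168 + 101/168 → 1
L = 67/168 + 101/168 + 1 = 2 bits/symbol.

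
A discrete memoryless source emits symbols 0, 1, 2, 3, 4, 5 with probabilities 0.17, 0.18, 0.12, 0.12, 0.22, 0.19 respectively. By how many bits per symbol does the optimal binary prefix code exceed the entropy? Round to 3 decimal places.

Entropy H = −Σ p log₂ p ≈ 2.5498 bits.
Huffman merges: 3/25+3/25→6/25; 17/100+9/50→7/20; 19/100+11/50→41/100; 6/25+7/20→59/100; 41/100+59/100→1. L = 259/100 ≈ 2.5900.
L − H = 2.5900 − 2.5498 = 0.040 bits.

0.040 bits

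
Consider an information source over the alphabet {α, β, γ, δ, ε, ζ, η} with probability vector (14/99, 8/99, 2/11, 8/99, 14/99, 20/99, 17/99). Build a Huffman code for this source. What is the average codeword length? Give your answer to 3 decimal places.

Repeatedly combine the two least-probable nodes; the expected code length is the sum of the merged weights.
merge 8/99 + 8/99 → 16/99
merge 14/99 + 14/99 → 28/99
merge 16/99 + 17/99 → 1/3
merge 2/11 + 20/99 → 38/99
merge 28/99 + 1/3 → 61/99
merge 38/99 + 61/99 → 1
L = 16/99 + 28/99 + 1/3 + 38/99 + 61/99 + 1 = 25/9 ≈ 2.778 bits/symbol.

2.778 bits/symbol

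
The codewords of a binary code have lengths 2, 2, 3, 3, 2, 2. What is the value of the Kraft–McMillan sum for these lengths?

1.25

With common denominator 2^3 = 8: Σ 2^(−ℓᵢ) = 2/8 + 2/8 + 1/8 + 1/8 + 2/8 + 2/8 = 10/8 = 1.25.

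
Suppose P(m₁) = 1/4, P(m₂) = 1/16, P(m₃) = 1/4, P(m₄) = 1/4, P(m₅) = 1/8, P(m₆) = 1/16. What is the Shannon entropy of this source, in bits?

2.375 bits

Each probability is a power of 1/2, so log₂(1/p) is an integer.
H = Σ p·log₂(1/p) = 1/4·2 + 1/16·4 + 1/4·2 + 1/4·2 + 1/8·3 + 1/16·4 = 2.375 bits.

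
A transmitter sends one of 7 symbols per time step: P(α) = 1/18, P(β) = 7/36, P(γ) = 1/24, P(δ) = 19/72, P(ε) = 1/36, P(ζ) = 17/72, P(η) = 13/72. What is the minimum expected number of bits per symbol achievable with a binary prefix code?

2.5 bits/symbol

Repeatedly combine the two least-probable nodes; the expected code length is the sum of the merged weights.
merge 1/36 + 1/24 → 5/72
merge 1/18 + 5/72 → 1/8
merge 1/8 + 13/72 → 11/36
merge 7/36 + 17/72 → 31/72
merge 19/72 + 11/36 → 41/72
merge 31/72 + 41/72 → 1
L = 5/72 + 1/8 + 11/36 + 31/72 + 41/72 + 1 = 5/2 = 2.5 bits/symbol.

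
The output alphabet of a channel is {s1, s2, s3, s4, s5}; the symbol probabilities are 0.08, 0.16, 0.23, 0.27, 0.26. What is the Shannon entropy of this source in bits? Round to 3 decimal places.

2.218 bits

H = −Σ pᵢ log₂ pᵢ.
−0.08·log₂(0.08) = 0.2915
−0.16·log₂(0.16) = 0.4230
−0.23·log₂(0.23) = 0.4877
−0.27·log₂(0.27) = 0.5100
−0.26·log₂(0.26) = 0.5053
Sum ≈ 2.2175 → 2.218 bits.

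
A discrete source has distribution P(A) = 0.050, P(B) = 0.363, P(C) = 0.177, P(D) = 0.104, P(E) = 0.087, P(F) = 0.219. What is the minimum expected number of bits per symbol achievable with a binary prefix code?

2.378 bits/symbol

Repeatedly combine the two least-probable nodes; the expected code length is the sum of the merged weights.
merge 1/20 + 87/1000 → 137/1000
merge 13/125 + 137/1000 → 241/1000
merge 177/1000 + 219/1000 → 99/250
merge 241/1000 + 363/1000 → 151/250
merge 99/250 + 151/250 → 1
L = 137/1000 + 241/1000 + 99/250 + 151/250 + 1 = 1189/500 = 2.378 bits/symbol.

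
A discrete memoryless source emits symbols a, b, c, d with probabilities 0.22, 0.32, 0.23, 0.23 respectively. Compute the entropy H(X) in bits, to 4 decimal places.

H = −Σ pᵢ log₂ pᵢ.
−0.22·log₂(0.22) = 0.4806
−0.32·log₂(0.32) = 0.5260
−0.23·log₂(0.23) = 0.4877
−0.23·log₂(0.23) = 0.4877
Sum ≈ 1.9819 → 1.9819 bits.

1.9819 bits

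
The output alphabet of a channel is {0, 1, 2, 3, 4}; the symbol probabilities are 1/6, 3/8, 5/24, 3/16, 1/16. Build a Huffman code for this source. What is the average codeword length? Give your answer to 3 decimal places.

Repeatedly combine the two least-probable nodes; the expected code length is the sum of the merged weights.
merge 1/16 + 1/6 → 11/48
merge 3/16 + 5/24 → 19/48
merge 11/48 + 3/8 → 29/48
merge 19/48 + 29/48 → 1
L = 11/48 + 19/48 + 29/48 + 1 = 107/48 ≈ 2.229 bits/symbol.

2.229 bits/symbol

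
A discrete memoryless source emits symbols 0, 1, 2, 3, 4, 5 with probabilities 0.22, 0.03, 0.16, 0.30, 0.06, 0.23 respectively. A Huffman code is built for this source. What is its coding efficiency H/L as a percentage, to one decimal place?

Entropy H = −Σ p log₂ p ≈ 2.3076 bits.
Huffman merges: 3/100+3/50→9/100; 9/100+4/25→1/4; 11/50+23/100→9/20; 1/4+3/10→11/20; 9/20+11/20→1. L = 117/50 ≈ 2.3400.
Efficiency = H/L = 2.3076/2.3400 = 98.6%.

98.6%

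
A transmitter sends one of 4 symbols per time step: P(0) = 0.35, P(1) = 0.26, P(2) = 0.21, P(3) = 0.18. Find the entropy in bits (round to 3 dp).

1.954 bits

H = −Σ pᵢ log₂ pᵢ.
−0.35·log₂(0.35) = 0.5301
−0.26·log₂(0.26) = 0.5053
−0.21·log₂(0.21) = 0.4728
−0.18·log₂(0.18) = 0.4453
Sum ≈ 1.9535 → 1.954 bits.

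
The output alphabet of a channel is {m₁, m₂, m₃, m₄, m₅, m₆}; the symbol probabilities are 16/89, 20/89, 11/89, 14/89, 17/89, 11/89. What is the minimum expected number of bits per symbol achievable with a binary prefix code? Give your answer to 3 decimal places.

2.584 bits/symbol

Repeatedly combine the two least-probable nodes; the expected code length is the sum of the merged weights.
merge 11/89 + 11/89 → 22/89
merge 14/89 + 16/89 → 30/89
merge 17/89 + 20/89 → 37/89
merge 22/89 + 30/89 → 52/89
merge 37/89 + 52/89 → 1
L = 22/89 + 30/89 + 37/89 + 52/89 + 1 = 230/89 ≈ 2.584 bits/symbol.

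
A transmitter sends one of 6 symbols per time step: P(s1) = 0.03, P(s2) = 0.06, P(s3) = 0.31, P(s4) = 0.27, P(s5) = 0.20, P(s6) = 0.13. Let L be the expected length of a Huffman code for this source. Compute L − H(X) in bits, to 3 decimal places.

Entropy H = −Σ p log₂ p ≈ 2.2761 bits.
Huffman merges: 3/100+3/50→9/100; 9/100+13/100→11/50; 1/5+11/50→21/50; 27/100+31/100→29/50; 21/50+29/50→1. L = 231/100 ≈ 2.3100.
L − H = 2.3100 − 2.2761 = 0.034 bits.

0.034 bits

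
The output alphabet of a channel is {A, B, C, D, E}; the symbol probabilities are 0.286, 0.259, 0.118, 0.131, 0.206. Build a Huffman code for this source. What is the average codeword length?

Repeatedly combine the two least-probable nodes; the expected code length is the sum of the merged weights.
merge 59/500 + 131/1000 → 249/1000
merge 103/500 + 249/1000 → 91/200
merge 259/1000 + 143/500 → 109/200
merge 91/200 + 109/200 → 1
L = 249/1000 + 91/200 + 109/200 + 1 = 2249/1000 = 2.249 bits/symbol.

2.249 bits/symbol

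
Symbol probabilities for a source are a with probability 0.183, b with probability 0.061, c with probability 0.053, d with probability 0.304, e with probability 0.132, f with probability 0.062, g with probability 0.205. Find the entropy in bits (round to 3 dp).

H = −Σ pᵢ log₂ pᵢ.
−0.183·log₂(0.183) = 0.4484
−0.061·log₂(0.061) = 0.2461
−0.053·log₂(0.053) = 0.2246
−0.304·log₂(0.304) = 0.5222
−0.132·log₂(0.132) = 0.3856
−0.062·log₂(0.062) = 0.2487
−0.205·log₂(0.205) = 0.4687
Sum ≈ 2.5444 → 2.544 bits.

2.544 bits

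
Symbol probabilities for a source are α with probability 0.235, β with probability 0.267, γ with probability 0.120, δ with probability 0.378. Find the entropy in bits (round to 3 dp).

H = −Σ pᵢ log₂ pᵢ.
−0.235·log₂(0.235) = 0.4910
−0.267·log₂(0.267) = 0.5087
−0.120·log₂(0.120) = 0.3671
−0.378·log₂(0.378) = 0.5305
Sum ≈ 1.8972 → 1.897 bits.

1.897 bits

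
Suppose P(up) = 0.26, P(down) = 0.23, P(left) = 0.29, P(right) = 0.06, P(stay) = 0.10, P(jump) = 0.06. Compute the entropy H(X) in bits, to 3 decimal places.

H = −Σ pᵢ log₂ pᵢ.
−0.26·log₂(0.26) = 0.5053
−0.23·log₂(0.23) = 0.4877
−0.29·log₂(0.29) = 0.5179
−0.06·log₂(0.06) = 0.2435
−0.10·log₂(0.10) = 0.3322
−0.06·log₂(0.06) = 0.2435
Sum ≈ 2.3301 → 2.330 bits.

2.330 bits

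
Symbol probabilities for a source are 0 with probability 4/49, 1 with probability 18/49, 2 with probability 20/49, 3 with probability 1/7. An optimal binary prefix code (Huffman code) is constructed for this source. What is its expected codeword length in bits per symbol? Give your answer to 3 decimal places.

Repeatedly combine the two least-probable nodes; the expected code length is the sum of the merged weights.
merge 4/49 + 1/7 → 11/49
merge 11/49 + 18/49 → 29/49
merge 20/49 + 29/49 → 1
L = 11/49 + 29/49 + 1 = 89/49 ≈ 1.816 bits/symbol.

1.816 bits/symbol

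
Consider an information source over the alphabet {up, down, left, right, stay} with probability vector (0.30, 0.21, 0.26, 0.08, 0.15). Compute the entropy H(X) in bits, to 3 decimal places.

H = −Σ pᵢ log₂ pᵢ.
−0.30·log₂(0.30) = 0.5211
−0.21·log₂(0.21) = 0.4728
−0.26·log₂(0.26) = 0.5053
−0.08·log₂(0.08) = 0.2915
−0.15·log₂(0.15) = 0.4105
Sum ≈ 2.2013 → 2.201 bits.

2.201 bits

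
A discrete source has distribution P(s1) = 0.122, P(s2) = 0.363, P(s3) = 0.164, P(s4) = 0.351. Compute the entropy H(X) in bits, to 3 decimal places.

H = −Σ pᵢ log₂ pᵢ.
−0.122·log₂(0.122) = 0.3703
−0.363·log₂(0.363) = 0.5307
−0.164·log₂(0.164) = 0.4278
−0.351·log₂(0.351) = 0.5302
Sum ≈ 1.8589 → 1.859 bits.

1.859 bits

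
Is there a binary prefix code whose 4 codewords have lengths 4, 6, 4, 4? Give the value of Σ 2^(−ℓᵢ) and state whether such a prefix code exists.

With common denominator 2^6 = 64: Σ 2^(−ℓᵢ) = 4/64 + 1/64 + 4/64 + 4/64 = 13/64 = 0.203125.
Kraft's inequality requires Σ ≤ 1; here Σ = 0.203125 ≤ 1, so such a prefix code exists.

0.203125; yes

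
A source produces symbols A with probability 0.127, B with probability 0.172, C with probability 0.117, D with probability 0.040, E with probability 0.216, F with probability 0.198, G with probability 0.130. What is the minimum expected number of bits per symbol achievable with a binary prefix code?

Repeatedly combine the two least-probable nodes; the expected code length is the sum of the merged weights.
merge 1/25 + 117/1000 → 157/1000
merge 127/1000 + 13/100 → 257/1000
merge 157/1000 + 43/250 → 329/1000
merge 99/500 + 27/125 → 207/500
merge 257/1000 + 329/1000 → 293/500
merge 207/500 + 293/500 → 1
L = 157/1000 + 257/1000 + 329/1000 + 207/500 + 293/500 + 1 = 2743/1000 = 2.743 bits/symbol.

2.743 bits/symbol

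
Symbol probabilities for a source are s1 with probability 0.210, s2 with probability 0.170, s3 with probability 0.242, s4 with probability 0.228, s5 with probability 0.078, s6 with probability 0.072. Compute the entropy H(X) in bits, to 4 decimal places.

H = −Σ pᵢ log₂ pᵢ.
−0.210·log₂(0.210) = 0.4728
−0.170·log₂(0.170) = 0.4346
−0.242·log₂(0.242) = 0.4954
−0.228·log₂(0.228) = 0.4863
−0.078·log₂(0.078) = 0.2871
−0.072·log₂(0.072) = 0.2733
Sum ≈ 2.4494 → 2.4494 bits.

2.4494 bits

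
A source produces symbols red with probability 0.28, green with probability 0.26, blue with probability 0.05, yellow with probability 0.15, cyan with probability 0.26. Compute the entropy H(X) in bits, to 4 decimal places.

H = −Σ pᵢ log₂ pᵢ.
−0.28·log₂(0.28) = 0.5142
−0.26·log₂(0.26) = 0.5053
−0.05·log₂(0.05) = 0.2161
−0.15·log₂(0.15) = 0.4105
−0.26·log₂(0.26) = 0.5053
Sum ≈ 2.1514 → 2.1514 bits.

2.1514 bits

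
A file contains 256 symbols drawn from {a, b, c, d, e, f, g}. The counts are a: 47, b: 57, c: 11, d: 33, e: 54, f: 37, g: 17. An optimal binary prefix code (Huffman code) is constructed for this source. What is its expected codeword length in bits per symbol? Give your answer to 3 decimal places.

Probabilities are the counts divided by 256.
Repeatedly combine the two least-probable nodes; the expected code length is the sum of the merged weights.
merge 11/256 + 17/256 → 7/64
merge 7/64 + 33/256 → 61/256
merge 37/256 + 47/256 → 21/64
merge 27/128 + 57/256 → 111/256
merge 61/256 + 21/64 → 145/256
merge 111/256 + 145/256 → 1
L = 7/64 + 61/256 + 21/64 + 111/256 + 145/256 + 1 = 685/256 ≈ 2.676 bits/symbol.

2.676 bits/symbol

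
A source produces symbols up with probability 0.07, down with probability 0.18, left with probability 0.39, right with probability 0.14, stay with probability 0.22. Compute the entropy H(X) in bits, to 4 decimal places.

H = −Σ pᵢ log₂ pᵢ.
−0.07·log₂(0.07) = 0.2686
−0.18·log₂(0.18) = 0.4453
−0.39·log₂(0.39) = 0.5298
−0.14·log₂(0.14) = 0.3971
−0.22·log₂(0.22) = 0.4806
Sum ≈ 2.1213 → 2.1213 bits.

2.1213 bits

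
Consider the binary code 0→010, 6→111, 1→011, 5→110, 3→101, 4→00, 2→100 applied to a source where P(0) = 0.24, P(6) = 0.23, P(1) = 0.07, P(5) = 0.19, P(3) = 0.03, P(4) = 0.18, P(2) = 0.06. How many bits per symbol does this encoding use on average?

2.82 bits/symbol

L̄ = Σ pᵢ·ℓᵢ = 0.24·3 + 0.23·3 + 0.07·3 + 0.19·3 + 0.03·3 + 0.18·2 + 0.06·3 = 2.82 bits/symbol.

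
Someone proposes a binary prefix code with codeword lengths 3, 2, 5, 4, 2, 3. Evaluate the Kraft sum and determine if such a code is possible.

With common denominator 2^5 = 32: Σ 2^(−ℓᵢ) = 4/32 + 8/32 + 1/32 + 2/32 + 8/32 + 4/32 = 27/32 = 0.84375.
Kraft's inequality requires Σ ≤ 1; here Σ = 0.84375 ≤ 1, so such a prefix code exists.

0.84375; yes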